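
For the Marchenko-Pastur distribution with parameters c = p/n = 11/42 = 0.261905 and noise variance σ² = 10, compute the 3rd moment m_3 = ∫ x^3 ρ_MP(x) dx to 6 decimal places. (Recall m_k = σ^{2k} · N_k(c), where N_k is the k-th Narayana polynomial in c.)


E[X³] = σ⁶ (1 + 3c + c²) (third MP moment). With σ² = 10 (so σ⁶ = 1000) and c = 11/42 = 0.261905: E[X³] = 1000 · (1 + 3·0.261905 + (0.261905)²) = 1000 · 1.854308.

So E[X^3] = 1854.308390.


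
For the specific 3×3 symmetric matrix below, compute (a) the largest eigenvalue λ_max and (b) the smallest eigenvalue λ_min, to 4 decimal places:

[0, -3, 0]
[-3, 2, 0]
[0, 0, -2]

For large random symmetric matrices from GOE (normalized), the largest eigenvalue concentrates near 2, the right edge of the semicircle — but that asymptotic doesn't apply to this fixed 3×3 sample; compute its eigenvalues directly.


Since M is real symmetric, all three eigenvalues are real; they are the roots of det(λI − M) = λ³ − (tr M) λ² + s λ − det M, where s is the sum of the principal 2×2 minors.
tr M = 0 + 2 + (-2) = 0.
s = (0·2 − (-3)²) + (0·(-2) − 0²) + (2·(-2) − 0²) = -9 + 0 + (-4) = -13.
det M (expand along row 1) = 0·(-4) − (-3)·6 + 0·0 = 18.
Characteristic polynomial: λ³ − 13λ − 18 = 0.
Substitute λ = y + (tr M)/3 = y + 0.000000 to remove the quadratic term: y³ + p·y + q = 0 with p = s − (tr M)²/3 = -13.000000 and q = −2(tr M)³/27 + (tr M)·s/3 − det M = -18.000000.
Three real roots ⇒ use the trigonometric (Viète) form: r = 2√(−p/3) = 4.163332, φ = arccos(3q/(p·r)) = arccos(0.997722) = 0.067517 rad.
y_k = r·cos(φ/3 − 2πk/3) for k = 0, 1, 2 gives y = 4.162278, -2.000000, -2.162278.
λ_k = y_k + 0.000000 gives λ = 4.1623, -2.0000, -2.1623 (check: the sum is 0.0000 = tr M).

Hence λ_max = 4.1623 and λ_min = -2.1623.


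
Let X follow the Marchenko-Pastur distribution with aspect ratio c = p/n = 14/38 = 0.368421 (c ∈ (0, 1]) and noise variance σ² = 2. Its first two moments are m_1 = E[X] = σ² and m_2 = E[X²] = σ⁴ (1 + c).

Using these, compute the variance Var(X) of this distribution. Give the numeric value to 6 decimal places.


m_1 = E[X] = σ² = 2, so m_1² = 4.
m_2 = E[X²] = σ⁴ (1 + c) = 4 · (1 + 0.368421) = 4 · 1.368421 = 5.473684.
(Note m_2 − m_1² simplifies to c · σ⁴ = 0.368421 · 4.)

Var(X) = m_2 − m_1² = 5.473684 − 4 = 1.473684.


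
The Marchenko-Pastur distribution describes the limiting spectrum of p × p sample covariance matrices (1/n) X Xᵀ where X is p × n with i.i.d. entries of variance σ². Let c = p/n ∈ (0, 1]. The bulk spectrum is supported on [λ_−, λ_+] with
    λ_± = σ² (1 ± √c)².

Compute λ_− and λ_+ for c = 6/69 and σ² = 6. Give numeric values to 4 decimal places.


c = 6/69 = 0.086957; √c = 0.294884.
λ_− = σ² (1 − √c)² = 6 · (1 − 0.294884)² = 6 · (0.705116)² = 2.983132.
λ_+ = σ² (1 + √c)² = 6 · (1 + 0.294884)² = 6 · (1.294884)² = 10.060346.

Rounded to 4 decimal places: λ_− ≈ 2.9831, λ_+ ≈ 10.0603.


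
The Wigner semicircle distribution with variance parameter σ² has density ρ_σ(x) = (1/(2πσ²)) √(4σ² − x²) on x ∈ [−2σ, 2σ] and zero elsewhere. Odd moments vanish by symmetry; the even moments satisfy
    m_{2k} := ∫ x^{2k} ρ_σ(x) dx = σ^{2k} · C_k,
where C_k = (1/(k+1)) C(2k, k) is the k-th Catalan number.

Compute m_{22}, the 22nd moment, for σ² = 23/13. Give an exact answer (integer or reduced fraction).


By the scaled semicircle moment identity, m_{2k} = σ^{2k} · C_k with k = 11.
C_11 = (1/(k+1)) · C(2k, k) = (1/12) · C(22, 11) = (1/12) · 705432 = 58786.
σ^{2k} = (σ²)^k = (23/13)^11 = 952809757913927/1792160394037.

Therefore m_{22} = σ^{22} · C_11 = (952809757913927/1792160394037) · 58786 = 4308605725286777894/137858491849.


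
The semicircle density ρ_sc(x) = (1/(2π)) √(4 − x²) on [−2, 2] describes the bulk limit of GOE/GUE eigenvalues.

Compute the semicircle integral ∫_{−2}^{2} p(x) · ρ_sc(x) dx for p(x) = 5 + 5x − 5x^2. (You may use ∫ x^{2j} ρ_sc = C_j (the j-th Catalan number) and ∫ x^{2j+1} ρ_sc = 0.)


Write p(x) = Σ a_i x^i, split into monomials and integrate each against ρ_sc separately.
Using ∫ x^{2j} ρ_sc = C_j = (1/(j+1)) C(2j, j) (Catalan numbers) and ∫ x^{2j+1} ρ_sc = 0 (odd monomials vanish by symmetry):
  i = 0 (even): a_0 · C_{0} = 5 · 1 = 5
  i = 1 (odd): ∫ x^1 ρ_sc = 0 (vanishes)
  i = 2 (even): a_2 · C_{1} = -5 · 1 = -5

Summing the contributions: ∫_{−2}^{2} p(x) ρ_sc(x) dx = 5 + (-5) = 0.


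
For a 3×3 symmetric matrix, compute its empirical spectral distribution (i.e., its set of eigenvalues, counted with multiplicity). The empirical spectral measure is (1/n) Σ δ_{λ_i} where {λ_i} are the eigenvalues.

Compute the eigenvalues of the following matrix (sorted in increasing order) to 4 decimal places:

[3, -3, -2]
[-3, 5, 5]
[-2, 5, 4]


Since M is real symmetric, all three eigenvalues are real; they are the roots of det(λI − M) = λ³ − (tr M) λ² + s λ − det M, where s is the sum of the principal 2×2 minors.
tr M = 3 + 5 + 4 = 12.
s = (3·5 − (-3)²) + (3·4 − (-2)²) + (5·4 − 5²) = 6 + 8 + (-5) = 9.
det M (expand along row 1) = 3·(-5) − (-3)·(-2) + (-2)·(-5) = -11.
Characteristic polynomial: λ³ − 12λ² + 9λ + 11 = 0.
Substitute λ = y + (tr M)/3 = y + 4.000000 to remove the quadratic term: y³ + p·y + q = 0 with p = s − (tr M)²/3 = -39.000000 and q = −2(tr M)³/27 + (tr M)·s/3 − det M = -81.000000.
Three real roots ⇒ use the trigonometric (Viète) form: r = 2√(−p/3) = 7.211103, φ = arccos(3q/(p·r)) = arccos(0.864052) = 0.527532 rad.
y_k = r·cos(φ/3 − 2πk/3) for k = 0, 1, 2 gives y = 7.099902, -2.457457, -4.642445.
λ_k = y_k + 4.000000 gives λ = 11.0999, 1.5425, -0.6424 (check: the sum is 12.0000 = tr M).

Eigenvalues sorted in increasing order: [-0.6424, 1.5425, 11.0999].


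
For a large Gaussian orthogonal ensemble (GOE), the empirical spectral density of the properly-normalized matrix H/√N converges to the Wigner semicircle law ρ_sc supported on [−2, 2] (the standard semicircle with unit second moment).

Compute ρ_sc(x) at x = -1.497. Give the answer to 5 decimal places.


ρ_sc(x) = (1/(2π)) √(4 − x²). With x = -1.497:
  4 − x² = 4 − (-1.497)² = 4 − 2.241009 = 1.758991.
  √(4 − x²) = 1.326270.
  1/(2π) = 0.159155.
  ρ_sc(-1.497) = 0.159155 · 1.326270 = 0.211082.

Rounded to 5 decimal places: ρ_sc(-1.497) ≈ 0.21108.


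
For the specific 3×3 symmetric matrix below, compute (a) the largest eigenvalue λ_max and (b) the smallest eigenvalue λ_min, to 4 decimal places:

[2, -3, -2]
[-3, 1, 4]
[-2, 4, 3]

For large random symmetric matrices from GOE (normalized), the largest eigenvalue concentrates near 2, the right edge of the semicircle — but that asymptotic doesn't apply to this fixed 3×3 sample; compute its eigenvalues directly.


Since M is real symmetric, all three eigenvalues are real; they are the roots of det(λI − M) = λ³ − (tr M) λ² + s λ − det M, where s is the sum of the principal 2×2 minors.
tr M = 2 + 1 + 3 = 6.
s = (2·1 − (-3)²) + (2·3 − (-2)²) + (1·3 − 4²) = -7 + 2 + (-13) = -18.
det M (expand along row 1) = 2·(-13) − (-3)·(-1) + (-2)·(-10) = -9.
Characteristic polynomial: λ³ − 6λ² − 18λ + 9 = 0.
Substitute λ = y + (tr M)/3 = y + 2.000000 to remove the quadratic term: y³ + p·y + q = 0 with p = s − (tr M)²/3 = -30.000000 and q = −2(tr M)³/27 + (tr M)·s/3 − det M = -43.000000.
Three real roots ⇒ use the trigonometric (Viète) form: r = 2√(−p/3) = 6.324555, φ = arccos(3q/(p·r)) = arccos(0.679890) = 0.823184 rad.
y_k = r·cos(φ/3 − 2πk/3) for k = 0, 1, 2 gives y = 6.087950, -1.559842, -4.528108.
λ_k = y_k + 2.000000 gives λ = 8.0879, 0.4402, -2.5281 (check: the sum is 6.0000 = tr M).

Hence λ_max = 8.0879 and λ_min = -2.5281.


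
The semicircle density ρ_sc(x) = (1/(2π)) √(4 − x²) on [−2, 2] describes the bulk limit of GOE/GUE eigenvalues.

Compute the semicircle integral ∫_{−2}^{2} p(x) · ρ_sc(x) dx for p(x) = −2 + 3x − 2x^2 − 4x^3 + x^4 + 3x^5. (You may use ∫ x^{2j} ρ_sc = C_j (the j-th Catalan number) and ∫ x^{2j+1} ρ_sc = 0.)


Write p(x) = Σ a_i x^i, split into monomials and integrate each against ρ_sc separately.
Using ∫ x^{2j} ρ_sc = C_j = (1/(j+1)) C(2j, j) (Catalan numbers) and ∫ x^{2j+1} ρ_sc = 0 (odd monomials vanish by symmetry):
  i = 0 (even): a_0 · C_{0} = -2 · 1 = -2
  i = 1 (odd): ∫ x^1 ρ_sc = 0 (vanishes)
  i = 2 (even): a_2 · C_{1} = -2 · 1 = -2
  i = 3 (odd): ∫ x^3 ρ_sc = 0 (vanishes)
  i = 4 (even): a_4 · C_{2} = 1 · 2 = 2
  i = 5 (odd): ∫ x^5 ρ_sc = 0 (vanishes)

Summing the contributions: ∫_{−2}^{2} p(x) ρ_sc(x) dx = (-2) + (-2) + 2 = -2.


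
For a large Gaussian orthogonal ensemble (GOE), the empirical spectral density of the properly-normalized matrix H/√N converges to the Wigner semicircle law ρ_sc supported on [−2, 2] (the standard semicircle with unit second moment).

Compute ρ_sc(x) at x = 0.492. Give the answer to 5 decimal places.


ρ_sc(x) = (1/(2π)) √(4 − x²). With x = 0.492:
  4 − x² = 4 − (0.492)² = 4 − 0.242064 = 3.757936.
  √(4 − x²) = 1.938540.
  1/(2π) = 0.159155.
  ρ_sc(0.492) = 0.159155 · 1.938540 = 0.308528.

Rounded to 5 decimal places: ρ_sc(0.492) ≈ 0.30853.


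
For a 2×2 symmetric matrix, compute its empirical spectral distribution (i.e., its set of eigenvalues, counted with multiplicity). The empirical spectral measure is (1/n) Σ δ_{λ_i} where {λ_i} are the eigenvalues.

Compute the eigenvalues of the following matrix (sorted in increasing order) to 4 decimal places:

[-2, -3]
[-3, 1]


Since M is real symmetric, both eigenvalues are real; they are the roots of det(λI − M) = λ² − (tr M) λ + det M.
tr M = -2 + 1 = -1.
det M = (-2)·1 − (-3)² = -2 − 9 = -11.
Characteristic polynomial: λ² + λ − 11 = 0.
Discriminant Δ = (tr M)² − 4·det M = 1 − (-44) = 45; √Δ = 6.708204.
λ = (tr M ± √Δ)/2 = (-1 ± 6.708204)/2, giving (tr M − √Δ)/2 = -3.8541 and (tr M + √Δ)/2 = 2.8541.

Eigenvalues sorted in increasing order: [-3.8541, 2.8541].


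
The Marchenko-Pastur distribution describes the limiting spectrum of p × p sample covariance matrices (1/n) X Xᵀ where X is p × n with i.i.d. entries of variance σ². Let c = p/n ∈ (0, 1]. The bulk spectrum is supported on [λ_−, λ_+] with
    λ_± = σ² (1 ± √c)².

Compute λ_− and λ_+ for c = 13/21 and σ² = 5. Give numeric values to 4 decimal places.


c = 13/21 = 0.619048; √c = 0.786796.
λ_− = σ² (1 − √c)² = 5 · (1 − 0.786796)² = 5 · (0.213204)² = 0.227280.
λ_+ = σ² (1 + √c)² = 5 · (1 + 0.786796)² = 5 · (1.786796)² = 15.963196.

Rounded to 4 decimal places: λ_− ≈ 0.2273, λ_+ ≈ 15.9632.


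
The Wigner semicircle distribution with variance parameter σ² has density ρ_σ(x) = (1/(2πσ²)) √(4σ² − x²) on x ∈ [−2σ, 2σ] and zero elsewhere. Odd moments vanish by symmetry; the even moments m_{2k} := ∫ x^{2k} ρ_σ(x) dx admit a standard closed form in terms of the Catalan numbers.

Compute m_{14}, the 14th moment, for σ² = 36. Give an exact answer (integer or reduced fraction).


By the scaled semicircle moment identity, m_{2k} = σ^{2k} · C_k with k = 7.
C_7 = (1/(k+1)) · C(2k, k) = (1/8) · C(14, 7) = (1/8) · 3432 = 429.
σ^{2k} = (σ²)^k = (36)^7 = 78364164096.

Therefore m_{14} = σ^{14} · C_7 = 78364164096 · 429 = 33618226397184.


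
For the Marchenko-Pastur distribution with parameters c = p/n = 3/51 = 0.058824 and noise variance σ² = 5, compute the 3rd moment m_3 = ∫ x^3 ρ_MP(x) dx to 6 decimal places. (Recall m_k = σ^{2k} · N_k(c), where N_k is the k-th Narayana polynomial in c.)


E[X³] = σ⁶ (1 + 3c + c²) (third MP moment). With σ² = 5 (so σ⁶ = 125) and c = 3/51 = 0.058824: E[X³] = 125 · (1 + 3·0.058824 + (0.058824)²) = 125 · 1.179931.

So E[X^3] = 147.491349.


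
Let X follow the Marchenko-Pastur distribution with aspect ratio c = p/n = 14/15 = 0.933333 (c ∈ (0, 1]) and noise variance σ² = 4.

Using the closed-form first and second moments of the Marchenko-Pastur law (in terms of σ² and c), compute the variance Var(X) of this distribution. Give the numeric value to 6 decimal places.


Recall the MP moments m_1 = E[X] = σ² and m_2 = E[X²] = σ⁴ (1 + c).
m_1 = E[X] = σ² = 4, so m_1² = 16.
m_2 = E[X²] = σ⁴ (1 + c) = 16 · (1 + 0.933333) = 16 · 1.933333 = 30.933333.
(Note m_2 − m_1² simplifies to c · σ⁴ = 0.933333 · 16.)

Var(X) = m_2 − m_1² = 30.933333 − 16 = 14.933333.


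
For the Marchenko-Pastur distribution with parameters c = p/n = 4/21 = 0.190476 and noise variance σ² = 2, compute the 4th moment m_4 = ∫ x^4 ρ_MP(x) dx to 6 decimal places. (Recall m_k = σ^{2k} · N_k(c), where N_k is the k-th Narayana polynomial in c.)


E[X⁴] = σ⁸ (1 + 6c + 6c² + c³) (fourth MP moment). With σ² = 2 (so σ⁸ = 16) and c = 4/21 = 0.190476: E[X⁴] = 16 · (1 + 6·0.190476 + 6·(0.190476)² + (0.190476)³) = 16 · 2.367455.

So E[X^4] = 37.879279.


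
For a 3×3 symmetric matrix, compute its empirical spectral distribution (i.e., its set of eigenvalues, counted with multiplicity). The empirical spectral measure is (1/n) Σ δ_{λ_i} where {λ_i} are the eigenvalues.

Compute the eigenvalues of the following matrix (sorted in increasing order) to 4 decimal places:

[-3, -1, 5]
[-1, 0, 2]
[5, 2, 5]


Since M is real symmetric, all three eigenvalues are real; they are the roots of det(λI − M) = λ³ − (tr M) λ² + s λ − det M, where s is the sum of the principal 2×2 minors.
tr M = -3 + 0 + 5 = 2.
s = ((-3)·0 − (-1)²) + ((-3)·5 − 5²) + (0·5 − 2²) = -1 + (-40) + (-4) = -45.
det M (expand along row 1) = (-3)·(-4) − (-1)·(-15) + 5·(-2) = -13.
Characteristic polynomial: λ³ − 2λ² − 45λ + 13 = 0.
Substitute λ = y + (tr M)/3 = y + 0.666667 to remove the quadratic term: y³ + p·y + q = 0 with p = s − (tr M)²/3 = -46.333333 and q = −2(tr M)³/27 + (tr M)·s/3 − det M = -17.592593.
Three real roots ⇒ use the trigonometric (Viète) form: r = 2√(−p/3) = 7.859884, φ = arccos(3q/(p·r)) = arccos(0.144924) = 1.425360 rad.
y_k = r·cos(φ/3 − 2πk/3) for k = 0, 1, 2 gives y = 6.989307, -0.380889, -6.608418.
λ_k = y_k + 0.666667 gives λ = 7.6560, 0.2858, -5.9418 (check: the sum is 2.0000 = tr M).

Eigenvalues sorted in increasing order: [-5.9418, 0.2858, 7.6560].


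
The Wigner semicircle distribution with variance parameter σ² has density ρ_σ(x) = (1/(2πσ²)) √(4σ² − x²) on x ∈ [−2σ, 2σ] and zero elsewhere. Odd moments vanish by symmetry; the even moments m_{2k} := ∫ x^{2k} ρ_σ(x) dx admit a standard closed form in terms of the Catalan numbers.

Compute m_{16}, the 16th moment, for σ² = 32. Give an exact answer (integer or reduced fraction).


By the scaled semicircle moment identity, m_{2k} = σ^{2k} · C_k with k = 8.
C_8 = (1/(k+1)) · C(2k, k) = (1/9) · C(16, 8) = (1/9) · 12870 = 1430.
σ^{2k} = (σ²)^k = (32)^8 = 1099511627776.

Therefore m_{16} = σ^{16} · C_8 = 1099511627776 · 1430 = 1572301627719680.


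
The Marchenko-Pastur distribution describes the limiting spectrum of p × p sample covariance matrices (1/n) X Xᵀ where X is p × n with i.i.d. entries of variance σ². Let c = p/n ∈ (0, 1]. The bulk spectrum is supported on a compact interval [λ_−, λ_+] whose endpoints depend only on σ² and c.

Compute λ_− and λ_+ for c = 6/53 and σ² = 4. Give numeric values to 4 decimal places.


c = 6/53 = 0.113208; √c = 0.336463.
λ_− = σ² (1 − √c)² = 4 · (1 − 0.336463)² = 4 · (0.663537)² = 1.761124.
λ_+ = σ² (1 + √c)² = 4 · (1 + 0.336463)² = 4 · (1.336463)² = 7.144537.

Rounded to 4 decimal places: λ_− ≈ 1.7611, λ_+ ≈ 7.1445.


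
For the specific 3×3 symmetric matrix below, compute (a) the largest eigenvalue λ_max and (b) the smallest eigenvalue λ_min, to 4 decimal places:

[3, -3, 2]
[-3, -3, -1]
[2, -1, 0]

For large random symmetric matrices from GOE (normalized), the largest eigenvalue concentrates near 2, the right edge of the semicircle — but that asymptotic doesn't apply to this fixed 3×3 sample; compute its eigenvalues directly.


Since M is real symmetric, all three eigenvalues are real; they are the roots of det(λI − M) = λ³ − (tr M) λ² + s λ − det M, where s is the sum of the principal 2×2 minors.
tr M = 3 + (-3) + 0 = 0.
s = (3·(-3) − (-3)²) + (3·0 − 2²) + ((-3)·0 − (-1)²) = -18 + (-4) + (-1) = -23.
det M (expand along row 1) = 3·(-1) − (-3)·2 + 2·9 = 21.
Characteristic polynomial: λ³ − 23λ − 21 = 0.
Substitute λ = y + (tr M)/3 = y + 0.000000 to remove the quadratic term: y³ + p·y + q = 0 with p = s − (tr M)²/3 = -23.000000 and q = −2(tr M)³/27 + (tr M)·s/3 − det M = -21.000000.
Three real roots ⇒ use the trigonometric (Viète) form: r = 2√(−p/3) = 5.537749, φ = arccos(3q/(p·r)) = arccos(0.494629) = 1.053389 rad.
y_k = r·cos(φ/3 − 2πk/3) for k = 0, 1, 2 gives y = 5.199862, -0.950363, -4.249499.
λ_k = y_k + 0.000000 gives λ = 5.1999, -0.9504, -4.2495 (check: the sum is 0.0000 = tr M).

Hence λ_max = 5.1999 and λ_min = -4.2495.


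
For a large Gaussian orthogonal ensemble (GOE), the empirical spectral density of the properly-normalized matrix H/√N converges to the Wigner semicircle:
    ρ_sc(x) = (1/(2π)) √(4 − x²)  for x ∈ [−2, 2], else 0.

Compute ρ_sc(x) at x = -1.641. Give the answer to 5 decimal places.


ρ_sc(x) = (1/(2π)) √(4 − x²). With x = -1.641:
  4 − x² = 4 − (-1.641)² = 4 − 2.692881 = 1.307119.
  √(4 − x²) = 1.143293.
  1/(2π) = 0.159155.
  ρ_sc(-1.641) = 0.159155 · 1.143293 = 0.181961.

Rounded to 5 decimal places: ρ_sc(-1.641) ≈ 0.18196.


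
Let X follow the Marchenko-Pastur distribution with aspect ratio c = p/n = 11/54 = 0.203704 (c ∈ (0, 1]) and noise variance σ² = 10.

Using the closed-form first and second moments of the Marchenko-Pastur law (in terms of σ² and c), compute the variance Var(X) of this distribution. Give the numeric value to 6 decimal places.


Recall the MP moments m_1 = E[X] = σ² and m_2 = E[X²] = σ⁴ (1 + c).
m_1 = E[X] = σ² = 10, so m_1² = 100.
m_2 = E[X²] = σ⁴ (1 + c) = 100 · (1 + 0.203704) = 100 · 1.203704 = 120.370370.
(Note m_2 − m_1² simplifies to c · σ⁴ = 0.203704 · 100.)

Var(X) = m_2 − m_1² = 120.370370 − 100 = 20.370370.


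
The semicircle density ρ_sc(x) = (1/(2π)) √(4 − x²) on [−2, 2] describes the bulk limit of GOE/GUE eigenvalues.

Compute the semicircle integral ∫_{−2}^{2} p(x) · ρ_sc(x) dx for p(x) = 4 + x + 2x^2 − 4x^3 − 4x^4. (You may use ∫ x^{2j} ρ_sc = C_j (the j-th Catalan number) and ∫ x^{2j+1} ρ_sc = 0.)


Write p(x) = Σ a_i x^i, split into monomials and integrate each against ρ_sc separately.
Using ∫ x^{2j} ρ_sc = C_j = (1/(j+1)) C(2j, j) (Catalan numbers) and ∫ x^{2j+1} ρ_sc = 0 (odd monomials vanish by symmetry):
  i = 0 (even): a_0 · C_{0} = 4 · 1 = 4
  i = 1 (odd): ∫ x^1 ρ_sc = 0 (vanishes)
  i = 2 (even): a_2 · C_{1} = 2 · 1 = 2
  i = 3 (odd): ∫ x^3 ρ_sc = 0 (vanishes)
  i = 4 (even): a_4 · C_{2} = -4 · 2 = -8

Summing the contributions: ∫_{−2}^{2} p(x) ρ_sc(x) dx = 4 + 2 + (-8) = -2.


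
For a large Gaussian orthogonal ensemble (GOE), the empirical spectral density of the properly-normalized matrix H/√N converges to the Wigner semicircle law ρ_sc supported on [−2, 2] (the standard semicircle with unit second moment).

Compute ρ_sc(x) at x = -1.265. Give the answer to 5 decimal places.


ρ_sc(x) = (1/(2π)) √(4 − x²). With x = -1.265:
  4 − x² = 4 − (-1.265)² = 4 − 1.600225 = 2.399775.
  √(4 − x²) = 1.549121.
  1/(2π) = 0.159155.
  ρ_sc(-1.265) = 0.159155 · 1.549121 = 0.246550.

Rounded to 5 decimal places: ρ_sc(-1.265) ≈ 0.24655.


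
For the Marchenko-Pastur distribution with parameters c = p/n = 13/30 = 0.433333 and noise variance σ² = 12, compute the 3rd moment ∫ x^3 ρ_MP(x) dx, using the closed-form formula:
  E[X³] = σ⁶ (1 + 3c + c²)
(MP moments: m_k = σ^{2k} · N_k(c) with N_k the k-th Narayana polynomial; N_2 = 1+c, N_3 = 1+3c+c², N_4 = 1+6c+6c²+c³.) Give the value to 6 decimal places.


E[X³] = σ⁶ (1 + 3c + c²) (third MP moment). With σ² = 12 (so σ⁶ = 1728) and c = 13/30 = 0.433333: E[X³] = 1728 · (1 + 3·0.433333 + (0.433333)²) = 1728 · 2.487778.

So E[X^3] = 4298.880000.


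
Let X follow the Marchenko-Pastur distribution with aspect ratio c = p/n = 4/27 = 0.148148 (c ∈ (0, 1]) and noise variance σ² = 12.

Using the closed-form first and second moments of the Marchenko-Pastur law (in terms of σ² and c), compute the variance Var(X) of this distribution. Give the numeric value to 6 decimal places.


Recall the MP moments m_1 = E[X] = σ² and m_2 = E[X²] = σ⁴ (1 + c).
m_1 = E[X] = σ² = 12, so m_1² = 144.
m_2 = E[X²] = σ⁴ (1 + c) = 144 · (1 + 0.148148) = 144 · 1.148148 = 165.333333.
(Note m_2 − m_1² simplifies to c · σ⁴ = 0.148148 · 144.)

Var(X) = m_2 − m_1² = 165.333333 − 144 = 21.333333.


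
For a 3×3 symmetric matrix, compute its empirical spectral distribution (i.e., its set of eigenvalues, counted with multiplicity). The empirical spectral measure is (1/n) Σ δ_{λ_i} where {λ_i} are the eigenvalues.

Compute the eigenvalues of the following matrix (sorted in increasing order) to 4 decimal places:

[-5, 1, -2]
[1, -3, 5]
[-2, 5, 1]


Since M is real symmetric, all three eigenvalues are real; they are the roots of det(λI − M) = λ³ − (tr M) λ² + s λ − det M, where s is the sum of the principal 2×2 minors.
tr M = -5 + (-3) + 1 = -7.
s = ((-5)·(-3) − 1²) + ((-5)·1 − (-2)²) + ((-3)·1 − 5²) = 14 + (-9) + (-28) = -23.
det M (expand along row 1) = (-5)·(-28) − 1·11 + (-2)·(-1) = 131.
Characteristic polynomial: λ³ + 7λ² − 23λ − 131 = 0.
Substitute λ = y + (tr M)/3 = y − 2.333333 to remove the quadratic term: y³ + p·y + q = 0 with p = s − (tr M)²/3 = -39.333333 and q = −2(tr M)³/27 + (tr M)·s/3 − det M = -51.925926.
Three real roots ⇒ use the trigonometric (Viète) form: r = 2√(−p/3) = 7.241854, φ = arccos(3q/(p·r)) = arccos(0.546884) = 0.992159 rad.
y_k = r·cos(φ/3 − 2πk/3) for k = 0, 1, 2 gives y = 6.849410, -1.388158, -5.461252.
λ_k = y_k − 2.333333 gives λ = 4.5161, -3.7215, -7.7946 (check: the sum is -7.0000 = tr M).

Eigenvalues sorted in increasing order: [-7.7946, -3.7215, 4.5161].


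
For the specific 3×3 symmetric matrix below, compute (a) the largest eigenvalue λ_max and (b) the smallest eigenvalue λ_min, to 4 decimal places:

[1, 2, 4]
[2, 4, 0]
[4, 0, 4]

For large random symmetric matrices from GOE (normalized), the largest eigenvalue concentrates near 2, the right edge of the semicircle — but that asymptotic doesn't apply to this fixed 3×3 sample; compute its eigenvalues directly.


Since M is real symmetric, all three eigenvalues are real; they are the roots of det(λI − M) = λ³ − (tr M) λ² + s λ − det M, where s is the sum of the principal 2×2 minors.
tr M = 1 + 4 + 4 = 9.
s = (1·4 − 2²) + (1·4 − 4²) + (4·4 − 0²) = 0 + (-12) + 16 = 4.
det M (expand along row 1) = 1·16 − 2·8 + 4·(-16) = -64.
Characteristic polynomial: λ³ − 9λ² + 4λ + 64 = 0.
Substitute λ = y + (tr M)/3 = y + 3.000000 to remove the quadratic term: y³ + p·y + q = 0 with p = s − (tr M)²/3 = -23.000000 and q = −2(tr M)³/27 + (tr M)·s/3 − det M = 22.000000.
Three real roots ⇒ use the trigonometric (Viète) form: r = 2√(−p/3) = 5.537749, φ = arccos(3q/(p·r)) = arccos(-0.518183) = 2.115521 rad.
y_k = r·cos(φ/3 − 2πk/3) for k = 0, 1, 2 gives y = 4.216991, 1.000000, -5.216991.
λ_k = y_k + 3.000000 gives λ = 7.2170, 4.0000, -2.2170 (check: the sum is 9.0000 = tr M).

Hence λ_max = 7.2170 and λ_min = -2.2170.


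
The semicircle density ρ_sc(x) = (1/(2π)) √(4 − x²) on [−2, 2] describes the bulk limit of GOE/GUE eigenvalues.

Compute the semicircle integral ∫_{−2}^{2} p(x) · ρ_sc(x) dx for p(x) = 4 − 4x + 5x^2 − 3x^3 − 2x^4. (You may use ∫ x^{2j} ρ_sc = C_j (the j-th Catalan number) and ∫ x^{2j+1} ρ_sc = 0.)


Write p(x) = Σ a_i x^i, split into monomials and integrate each against ρ_sc separately.
Using ∫ x^{2j} ρ_sc = C_j = (1/(j+1)) C(2j, j) (Catalan numbers) and ∫ x^{2j+1} ρ_sc = 0 (odd monomials vanish by symmetry):
  i = 0 (even): a_0 · C_{0} = 4 · 1 = 4
  i = 1 (odd): ∫ x^1 ρ_sc = 0 (vanishes)
  i = 2 (even): a_2 · C_{1} = 5 · 1 = 5
  i = 3 (odd): ∫ x^3 ρ_sc = 0 (vanishes)
  i = 4 (even): a_4 · C_{2} = -2 · 2 = -4

Summing the contributions: ∫_{−2}^{2} p(x) ρ_sc(x) dx = 4 + 5 + (-4) = 5.


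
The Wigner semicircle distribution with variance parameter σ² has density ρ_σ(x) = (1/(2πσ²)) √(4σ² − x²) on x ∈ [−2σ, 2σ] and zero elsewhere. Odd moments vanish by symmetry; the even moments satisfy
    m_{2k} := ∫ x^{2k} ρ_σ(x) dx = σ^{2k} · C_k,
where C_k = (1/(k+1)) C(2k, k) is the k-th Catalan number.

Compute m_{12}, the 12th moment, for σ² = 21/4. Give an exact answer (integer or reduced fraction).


By the scaled semicircle moment identity, m_{2k} = σ^{2k} · C_k with k = 6.
C_6 = (1/(k+1)) · C(2k, k) = (1/7) · C(12, 6) = (1/7) · 924 = 132.
σ^{2k} = (σ²)^k = (21/4)^6 = 85766121/4096.

Therefore m_{12} = σ^{12} · C_6 = (85766121/4096) · 132 = 2830281993/1024.


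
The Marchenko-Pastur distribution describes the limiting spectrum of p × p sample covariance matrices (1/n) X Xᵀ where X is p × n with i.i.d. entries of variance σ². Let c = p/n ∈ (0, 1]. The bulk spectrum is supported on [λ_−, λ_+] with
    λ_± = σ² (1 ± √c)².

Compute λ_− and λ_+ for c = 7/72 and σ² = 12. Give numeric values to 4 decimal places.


c = 7/72 = 0.097222; √c = 0.311805.
λ_− = σ² (1 − √c)² = 12 · (1 − 0.311805)² = 12 · (0.688195)² = 5.683352.
λ_+ = σ² (1 + √c)² = 12 · (1 + 0.311805)² = 12 · (1.311805)² = 20.649981.

Rounded to 4 decimal places: λ_− ≈ 5.6834, λ_+ ≈ 20.6500.


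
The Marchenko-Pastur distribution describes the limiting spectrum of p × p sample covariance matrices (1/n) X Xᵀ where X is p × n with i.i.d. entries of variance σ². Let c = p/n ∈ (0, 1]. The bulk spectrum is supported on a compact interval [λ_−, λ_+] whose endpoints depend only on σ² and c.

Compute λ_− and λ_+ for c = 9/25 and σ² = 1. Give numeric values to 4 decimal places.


c = 9/25 = 0.360000; √c = 0.600000.
λ_− = σ² (1 − √c)² = 1 · (1 − 0.600000)² = 1 · (0.400000)² = 0.160000.
λ_+ = σ² (1 + √c)² = 1 · (1 + 0.600000)² = 1 · (1.600000)² = 2.560000.

Rounded to 4 decimal places: λ_− ≈ 0.1600, λ_+ ≈ 2.5600.


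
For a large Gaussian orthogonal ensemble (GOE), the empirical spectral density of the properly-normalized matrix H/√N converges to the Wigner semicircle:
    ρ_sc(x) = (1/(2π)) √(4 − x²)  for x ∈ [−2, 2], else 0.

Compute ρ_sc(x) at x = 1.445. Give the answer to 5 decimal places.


ρ_sc(x) = (1/(2π)) √(4 − x²). With x = 1.445:
  4 − x² = 4 − (1.445)² = 4 − 2.088025 = 1.911975.
  √(4 − x²) = 1.382742.
  1/(2π) = 0.159155.
  ρ_sc(1.445) = 0.159155 · 1.382742 = 0.220070.

Rounded to 5 decimal places: ρ_sc(1.445) ≈ 0.22007.


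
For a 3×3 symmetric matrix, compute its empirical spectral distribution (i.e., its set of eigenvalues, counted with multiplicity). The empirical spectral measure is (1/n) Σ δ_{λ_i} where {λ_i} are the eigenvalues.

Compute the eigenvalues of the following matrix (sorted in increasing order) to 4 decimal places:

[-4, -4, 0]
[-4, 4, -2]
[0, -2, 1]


Since M is real symmetric, all three eigenvalues are real; they are the roots of det(λI − M) = λ³ − (tr M) λ² + s λ − det M, where s is the sum of the principal 2×2 minors.
tr M = -4 + 4 + 1 = 1.
s = ((-4)·4 − (-4)²) + ((-4)·1 − 0²) + (4·1 − (-2)²) = -32 + (-4) + 0 = -36.
det M (expand along row 1) = (-4)·0 − (-4)·(-4) + 0·8 = -16.
Characteristic polynomial: λ³ − λ² − 36λ + 16 = 0.
Substitute λ = y + (tr M)/3 = y + 0.333333 to remove the quadratic term: y³ + p·y + q = 0 with p = s − (tr M)²/3 = -36.333333 and q = −2(tr M)³/27 + (tr M)·s/3 − det M = 3.925926.
Three real roots ⇒ use the trigonometric (Viète) form: r = 2√(−p/3) = 6.960204, φ = arccos(3q/(p·r)) = arccos(-0.046573) = 1.617386 rad.
y_k = r·cos(φ/3 − 2πk/3) for k = 0, 1, 2 gives y = 5.972943, 0.108088, -6.081031.
λ_k = y_k + 0.333333 gives λ = 6.3063, 0.4414, -5.7477 (check: the sum is 1.0000 = tr M).

Eigenvalues sorted in increasing order: [-5.7477, 0.4414, 6.3063].


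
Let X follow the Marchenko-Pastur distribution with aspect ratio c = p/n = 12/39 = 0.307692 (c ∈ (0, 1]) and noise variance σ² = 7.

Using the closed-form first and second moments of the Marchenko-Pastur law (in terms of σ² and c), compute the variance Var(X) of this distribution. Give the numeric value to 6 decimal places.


Recall the MP moments m_1 = E[X] = σ² and m_2 = E[X²] = σ⁴ (1 + c).
m_1 = E[X] = σ² = 7, so m_1² = 49.
m_2 = E[X²] = σ⁴ (1 + c) = 49 · (1 + 0.307692) = 49 · 1.307692 = 64.076923.
(Note m_2 − m_1² simplifies to c · σ⁴ = 0.307692 · 49.)

Var(X) = m_2 − m_1² = 64.076923 − 49 = 15.076923.


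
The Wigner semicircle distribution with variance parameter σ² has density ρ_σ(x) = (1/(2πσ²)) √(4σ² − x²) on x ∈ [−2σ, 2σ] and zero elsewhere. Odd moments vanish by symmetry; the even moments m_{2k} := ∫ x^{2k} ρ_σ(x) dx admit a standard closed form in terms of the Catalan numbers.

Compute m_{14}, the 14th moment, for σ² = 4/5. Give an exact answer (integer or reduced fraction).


By the scaled semicircle moment identity, m_{2k} = σ^{2k} · C_k with k = 7.
C_7 = (1/(k+1)) · C(2k, k) = (1/8) · C(14, 7) = (1/8) · 3432 = 429.
σ^{2k} = (σ²)^k = (4/5)^7 = 16384/78125.

Therefore m_{14} = σ^{14} · C_7 = (16384/78125) · 429 = 7028736/78125.


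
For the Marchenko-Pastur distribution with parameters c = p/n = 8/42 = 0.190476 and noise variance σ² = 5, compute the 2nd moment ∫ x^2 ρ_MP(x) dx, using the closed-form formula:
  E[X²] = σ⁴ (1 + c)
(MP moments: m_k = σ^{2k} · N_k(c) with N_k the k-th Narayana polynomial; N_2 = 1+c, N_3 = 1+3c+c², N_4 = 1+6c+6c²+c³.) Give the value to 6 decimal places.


E[X²] = σ⁴ (1 + c) (second MP moment). With σ² = 5 (so σ⁴ = 25) and c = 8/42 = 0.190476: E[X²] = 25 · (1 + 0.190476) = 25 · 1.190476.

So E[X^2] = 29.761905.


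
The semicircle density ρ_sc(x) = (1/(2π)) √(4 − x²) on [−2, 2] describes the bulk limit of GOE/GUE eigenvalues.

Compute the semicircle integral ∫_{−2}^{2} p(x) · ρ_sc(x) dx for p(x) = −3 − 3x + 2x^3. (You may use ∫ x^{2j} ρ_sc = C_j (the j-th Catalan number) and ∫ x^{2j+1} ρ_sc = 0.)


Write p(x) = Σ a_i x^i, split into monomials and integrate each against ρ_sc separately.
Using ∫ x^{2j} ρ_sc = C_j = (1/(j+1)) C(2j, j) (Catalan numbers) and ∫ x^{2j+1} ρ_sc = 0 (odd monomials vanish by symmetry):
  i = 0 (even): a_0 · C_{0} = -3 · 1 = -3
  i = 1 (odd): ∫ x^1 ρ_sc = 0 (vanishes)
  i = 3 (odd): ∫ x^3 ρ_sc = 0 (vanishes)

Summing the contributions: ∫_{−2}^{2} p(x) ρ_sc(x) dx = -3.


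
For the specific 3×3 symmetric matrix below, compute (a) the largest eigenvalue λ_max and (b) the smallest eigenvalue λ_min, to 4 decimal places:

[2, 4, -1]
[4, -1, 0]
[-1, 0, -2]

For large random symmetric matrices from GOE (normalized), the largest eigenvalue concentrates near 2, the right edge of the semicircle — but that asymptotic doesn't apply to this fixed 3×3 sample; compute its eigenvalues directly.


Since M is real symmetric, all three eigenvalues are real; they are the roots of det(λI − M) = λ³ − (tr M) λ² + s λ − det M, where s is the sum of the principal 2×2 minors.
tr M = 2 + (-1) + (-2) = -1.
s = (2·(-1) − 4²) + (2·(-2) − (-1)²) + ((-1)·(-2) − 0²) = -18 + (-5) + 2 = -21.
det M (expand along row 1) = 2·2 − 4·(-8) + (-1)·(-1) = 37.
Characteristic polynomial: λ³ + λ² − 21λ − 37 = 0.
Substitute λ = y + (tr M)/3 = y − 0.333333 to remove the quadratic term: y³ + p·y + q = 0 with p = s − (tr M)²/3 = -21.333333 and q = −2(tr M)³/27 + (tr M)·s/3 − det M = -29.925926.
Three real roots ⇒ use the trigonometric (Viète) form: r = 2√(−p/3) = 5.333333, φ = arccos(3q/(p·r)) = arccos(0.789062) = 0.661515 rad.
y_k = r·cos(φ/3 − 2πk/3) for k = 0, 1, 2 gives y = 5.204198, -1.591864, -3.612334.
λ_k = y_k − 0.333333 gives λ = 4.8709, -1.9252, -3.9457 (check: the sum is -1.0000 = tr M).

Hence λ_max = 4.8709 and λ_min = -3.9457.


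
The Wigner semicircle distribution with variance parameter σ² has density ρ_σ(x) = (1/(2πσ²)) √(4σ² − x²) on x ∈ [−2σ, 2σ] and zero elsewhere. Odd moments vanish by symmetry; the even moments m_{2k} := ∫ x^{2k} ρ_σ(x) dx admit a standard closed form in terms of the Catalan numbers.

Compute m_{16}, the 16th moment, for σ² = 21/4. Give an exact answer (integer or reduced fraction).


By the scaled semicircle moment identity, m_{2k} = σ^{2k} · C_k with k = 8.
C_8 = (1/(k+1)) · C(2k, k) = (1/9) · C(16, 8) = (1/9) · 12870 = 1430.
σ^{2k} = (σ²)^k = (21/4)^8 = 37822859361/65536.

Therefore m_{16} = σ^{16} · C_8 = (37822859361/65536) · 1430 = 27043344443115/32768.


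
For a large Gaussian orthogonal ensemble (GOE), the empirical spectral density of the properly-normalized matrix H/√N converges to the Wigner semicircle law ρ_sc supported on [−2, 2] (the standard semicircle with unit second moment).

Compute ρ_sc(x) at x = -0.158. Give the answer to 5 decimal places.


ρ_sc(x) = (1/(2π)) √(4 − x²). With x = -0.158:
  4 − x² = 4 − (-0.158)² = 4 − 0.024964 = 3.975036.
  √(4 − x²) = 1.993749.
  1/(2π) = 0.159155.
  ρ_sc(-0.158) = 0.159155 · 1.993749 = 0.317315.

Rounded to 5 decimal places: ρ_sc(-0.158) ≈ 0.31732.


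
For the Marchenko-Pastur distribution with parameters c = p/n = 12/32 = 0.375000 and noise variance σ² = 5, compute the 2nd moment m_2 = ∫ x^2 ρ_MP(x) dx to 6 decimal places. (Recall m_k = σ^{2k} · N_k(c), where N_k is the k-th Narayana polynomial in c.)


E[X²] = σ⁴ (1 + c) (second MP moment). With σ² = 5 (so σ⁴ = 25) and c = 12/32 = 0.375000: E[X²] = 25 · (1 + 0.375000) = 25 · 1.375000.

So E[X^2] = 34.375000.


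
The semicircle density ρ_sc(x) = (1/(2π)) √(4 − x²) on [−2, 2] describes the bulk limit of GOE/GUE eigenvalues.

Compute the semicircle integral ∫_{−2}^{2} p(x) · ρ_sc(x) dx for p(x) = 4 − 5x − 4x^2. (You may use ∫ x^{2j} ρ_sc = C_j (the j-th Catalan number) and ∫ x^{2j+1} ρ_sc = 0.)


Write p(x) = Σ a_i x^i, split into monomials and integrate each against ρ_sc separately.
Using ∫ x^{2j} ρ_sc = C_j = (1/(j+1)) C(2j, j) (Catalan numbers) and ∫ x^{2j+1} ρ_sc = 0 (odd monomials vanish by symmetry):
  i = 0 (even): a_0 · C_{0} = 4 · 1 = 4
  i = 1 (odd): ∫ x^1 ρ_sc = 0 (vanishes)
  i = 2 (even): a_2 · C_{1} = -4 · 1 = -4

Summing the contributions: ∫_{−2}^{2} p(x) ρ_sc(x) dx = 4 + (-4) = 0.


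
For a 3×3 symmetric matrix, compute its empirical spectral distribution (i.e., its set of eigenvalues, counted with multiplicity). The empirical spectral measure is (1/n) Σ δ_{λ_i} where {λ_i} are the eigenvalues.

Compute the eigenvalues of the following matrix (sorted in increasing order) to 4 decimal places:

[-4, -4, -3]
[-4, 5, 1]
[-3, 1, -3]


Since M is real symmetric, all three eigenvalues are real; they are the roots of det(λI − M) = λ³ − (tr M) λ² + s λ − det M, where s is the sum of the principal 2×2 minors.
tr M = -4 + 5 + (-3) = -2.
s = ((-4)·5 − (-4)²) + ((-4)·(-3) − (-3)²) + (5·(-3) − 1²) = -36 + 3 + (-16) = -49.
det M (expand along row 1) = (-4)·(-16) − (-4)·15 + (-3)·11 = 91.
Characteristic polynomial: λ³ + 2λ² − 49λ − 91 = 0.
Substitute λ = y + (tr M)/3 = y − 0.666667 to remove the quadratic term: y³ + p·y + q = 0 with p = s − (tr M)²/3 = -50.333333 and q = −2(tr M)³/27 + (tr M)·s/3 − det M = -57.740741.
Three real roots ⇒ use the trigonometric (Viète) form: r = 2√(−p/3) = 8.192137, φ = arccos(3q/(p·r)) = arccos(0.420098) = 1.137243 rad.
y_k = r·cos(φ/3 − 2πk/3) for k = 0, 1, 2 gives y = 7.610537, -1.179793, -6.430745.
λ_k = y_k − 0.666667 gives λ = 6.9439, -1.8465, -7.0974 (check: the sum is -2.0000 = tr M).

Eigenvalues sorted in increasing order: [-7.0974, -1.8465, 6.9439].


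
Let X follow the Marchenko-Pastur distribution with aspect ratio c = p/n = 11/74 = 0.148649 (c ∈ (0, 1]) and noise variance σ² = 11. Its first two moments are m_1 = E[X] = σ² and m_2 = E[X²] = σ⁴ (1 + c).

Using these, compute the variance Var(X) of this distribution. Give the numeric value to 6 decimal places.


m_1 = E[X] = σ² = 11, so m_1² = 121.
m_2 = E[X²] = σ⁴ (1 + c) = 121 · (1 + 0.148649) = 121 · 1.148649 = 138.986486.
(Note m_2 − m_1² simplifies to c · σ⁴ = 0.148649 · 121.)

Var(X) = m_2 − m_1² = 138.986486 − 121 = 17.986486.


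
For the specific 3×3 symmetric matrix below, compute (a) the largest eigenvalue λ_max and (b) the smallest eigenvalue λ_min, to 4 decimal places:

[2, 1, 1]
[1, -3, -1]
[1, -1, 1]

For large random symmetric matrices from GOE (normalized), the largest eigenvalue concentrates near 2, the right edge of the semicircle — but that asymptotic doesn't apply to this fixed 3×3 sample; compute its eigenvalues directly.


Since M is real symmetric, all three eigenvalues are real; they are the roots of det(λI − M) = λ³ − (tr M) λ² + s λ − det M, where s is the sum of the principal 2×2 minors.
tr M = 2 + (-3) + 1 = 0.
s = (2·(-3) − 1²) + (2·1 − 1²) + ((-3)·1 − (-1)²) = -7 + 1 + (-4) = -10.
det M (expand along row 1) = 2·(-4) − 1·2 + 1·2 = -8.
Characteristic polynomial: λ³ − 10λ + 8 = 0.
Substitute λ = y + (tr M)/3 = y + 0.000000 to remove the quadratic term: y³ + p·y + q = 0 with p = s − (tr M)²/3 = -10.000000 and q = −2(tr M)³/27 + (tr M)·s/3 − det M = 8.000000.
Three real roots ⇒ use the trigonometric (Viète) form: r = 2√(−p/3) = 3.651484, φ = arccos(3q/(p·r)) = arccos(-0.657267) = 2.287983 rad.
y_k = r·cos(φ/3 − 2πk/3) for k = 0, 1, 2 gives y = 2.640023, 0.864641, -3.504664.
λ_k = y_k + 0.000000 gives λ = 2.6400, 0.8646, -3.5047 (check: the sum is 0.0000 = tr M).

Hence λ_max = 2.6400 and λ_min = -3.5047.


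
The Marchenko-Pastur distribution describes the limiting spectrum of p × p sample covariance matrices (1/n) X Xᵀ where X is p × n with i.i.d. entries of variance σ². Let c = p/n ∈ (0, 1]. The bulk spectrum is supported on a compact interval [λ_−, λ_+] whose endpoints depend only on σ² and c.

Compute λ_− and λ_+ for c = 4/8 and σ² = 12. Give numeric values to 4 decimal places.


c = 4/8 = 0.500000; √c = 0.707107.
λ_− = σ² (1 − √c)² = 12 · (1 − 0.707107)² = 12 · (0.292893)² = 1.029437.
λ_+ = σ² (1 + √c)² = 12 · (1 + 0.707107)² = 12 · (1.707107)² = 34.970563.

Rounded to 4 decimal places: λ_− ≈ 1.0294, λ_+ ≈ 34.9706.


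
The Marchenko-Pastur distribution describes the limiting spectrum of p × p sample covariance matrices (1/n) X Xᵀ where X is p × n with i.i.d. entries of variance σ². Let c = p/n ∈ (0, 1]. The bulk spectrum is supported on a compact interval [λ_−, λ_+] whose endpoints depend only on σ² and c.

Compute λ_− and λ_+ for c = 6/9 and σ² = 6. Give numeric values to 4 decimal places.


c = 6/9 = 0.666667; √c = 0.816497.
λ_− = σ² (1 − √c)² = 6 · (1 − 0.816497)² = 6 · (0.183503)² = 0.202041.
λ_+ = σ² (1 + √c)² = 6 · (1 + 0.816497)² = 6 · (1.816497)² = 19.797959.

Rounded to 4 decimal places: λ_− ≈ 0.2020, λ_+ ≈ 19.7980.


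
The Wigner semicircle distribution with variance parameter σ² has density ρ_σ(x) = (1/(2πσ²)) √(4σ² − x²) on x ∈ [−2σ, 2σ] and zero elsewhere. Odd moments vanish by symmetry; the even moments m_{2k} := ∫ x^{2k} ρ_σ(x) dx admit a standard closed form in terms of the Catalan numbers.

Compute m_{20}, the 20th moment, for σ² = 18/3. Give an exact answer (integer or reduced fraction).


By the scaled semicircle moment identity, m_{2k} = σ^{2k} · C_k with k = 10.
C_10 = (1/(k+1)) · C(2k, k) = (1/11) · C(20, 10) = (1/11) · 184756 = 16796.
σ^{2k} = (σ²)^k = (18/3)^10 = 60466176.

Therefore m_{20} = σ^{20} · C_10 = 60466176 · 16796 = 1015589892096.
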